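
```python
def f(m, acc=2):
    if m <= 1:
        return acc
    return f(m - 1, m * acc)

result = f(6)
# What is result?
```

Accumulator trace (n, acc): (6, 2) -> (5, 12) -> (4, 60) -> (3, 240) -> (2, 720) -> (1, 1440) -> return 1440

Answer: 1440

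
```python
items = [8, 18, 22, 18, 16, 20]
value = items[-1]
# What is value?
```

Trace:
`items = [8, 18, 22, 18, 16, 20]` → items = [8, 18, 22, 18, 16, 20]
`value = items[-1]` → value = 20
So value = 20

Answer: 20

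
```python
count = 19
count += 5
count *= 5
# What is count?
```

Trace:
`count = 19` → count = 19
`count += 5` → count = 24
`count *= 5` → count = 120
So count = 120

Answer: 120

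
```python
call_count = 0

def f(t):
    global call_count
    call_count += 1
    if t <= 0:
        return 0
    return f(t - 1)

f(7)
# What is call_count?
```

Linear recursion stepping by 1: 8 calls from t=7 down to ≤0.

Answer: 8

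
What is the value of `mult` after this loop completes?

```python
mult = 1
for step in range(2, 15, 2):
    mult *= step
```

Product of even numbers 2 to 14
`mult` takes the values: 1 → 2 → 8 → 48 → 384 → 3840 → 46080 → 645120

Answer: 645120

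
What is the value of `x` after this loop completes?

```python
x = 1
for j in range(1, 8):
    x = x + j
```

Start at 1, add 1 through 7
`x` takes the values: 1 → 2 → 4 → 7 → 11 → 16 → 22 → 29

Answer: 29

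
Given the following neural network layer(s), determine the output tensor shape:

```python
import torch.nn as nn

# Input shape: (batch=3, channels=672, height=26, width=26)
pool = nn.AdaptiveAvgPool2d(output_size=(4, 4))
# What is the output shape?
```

Input: (3, 672, 26, 26) -> Output: (3, 672, 4, 4)

Answer: (3, 672, 4, 4)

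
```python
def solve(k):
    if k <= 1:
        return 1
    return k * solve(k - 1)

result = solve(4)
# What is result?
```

solve(4) = 4 * 3 * 2 * 1 = 24

Answer: 24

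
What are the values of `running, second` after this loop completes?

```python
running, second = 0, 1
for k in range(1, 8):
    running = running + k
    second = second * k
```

Sum and factorial of 1 to 7
`running, second` takes the values: (0, 1) → (1, 1) → (3, 1) → (3, 2) → (6, 2) → (6, 6) → (10, 6) → (10, 24) → (15, 24) → (15, 120) → (21, 120) → (21, 720) → (28, 720) → (28, 5040)

Answer: 28, 5040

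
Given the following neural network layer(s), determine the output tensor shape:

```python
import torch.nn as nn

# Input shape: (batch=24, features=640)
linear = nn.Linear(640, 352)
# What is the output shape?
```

Input: (24, 640) -> Output: (24, 352)

Answer: (24, 352)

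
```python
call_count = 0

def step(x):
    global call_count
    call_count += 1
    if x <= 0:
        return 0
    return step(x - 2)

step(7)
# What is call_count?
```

Linear recursion stepping by 2: 5 calls from x=7 down to ≤0.

Answer: 5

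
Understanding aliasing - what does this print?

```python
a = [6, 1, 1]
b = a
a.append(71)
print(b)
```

Key concept: basic list aliasing.
Step by step:
`a = [6, 1, 1]` → a = [6, 1, 1]
`b = a` → b = [6, 1, 1] (same object as a)
`a.append(71)` → a = [6, 1, 1, 71] (same object as b); b = [6, 1, 1, 71] (same object as a)
`print(b)` → prints [6, 1, 1, 71]

Answer: [6, 1, 1, 71]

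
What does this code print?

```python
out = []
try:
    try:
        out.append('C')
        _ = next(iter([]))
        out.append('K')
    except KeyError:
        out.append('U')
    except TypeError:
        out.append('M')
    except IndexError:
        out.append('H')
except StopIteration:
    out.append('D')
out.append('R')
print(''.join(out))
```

Execution trace: 'C' (try body) → 'D' (outer except StopIteration) → 'R' (after the try/except). Output: CDR

Answer: CDR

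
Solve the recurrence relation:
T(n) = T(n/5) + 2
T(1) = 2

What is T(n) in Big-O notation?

Each step divides n by 5 and adds 2. After log_5(n) steps we reach T(1)=2. So T(n) = 2·log_5(n) + 2 = O(log n).

Answer: O(log n)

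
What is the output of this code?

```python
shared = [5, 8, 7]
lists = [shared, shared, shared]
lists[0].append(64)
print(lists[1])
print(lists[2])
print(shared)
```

Key concept: list of same reference.
Step by step:
`shared = [5, 8, 7]` → shared = [5, 8, 7]
`lists = [shared, shared, shared]` → lists = [[5, 8, 7], [5, 8, 7], [5, 8, 7]]
`lists[0].append(64)` → shared = [5, 8, 7, 64]; lists = [[5, 8, 7, 64], [5, 8, 7, 64], [5, 8, 7, 64]]
`print(lists[1])` → prints [5, 8, 7, 64]
`print(lists[2])` → prints [5, 8, 7, 64]
`print(shared)` → prints [5, 8, 7, 64]

Answer:
[5, 8, 7, 64]
[5, 8, 7, 64]
[5, 8, 7, 64]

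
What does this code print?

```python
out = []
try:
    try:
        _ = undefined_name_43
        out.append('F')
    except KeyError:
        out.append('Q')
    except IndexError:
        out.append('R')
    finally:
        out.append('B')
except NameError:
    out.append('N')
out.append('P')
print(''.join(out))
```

Execution trace: 'B' (finally) → 'N' (outer except NameError) → 'P' (after the try/except). Output: BNP

Answer: BNP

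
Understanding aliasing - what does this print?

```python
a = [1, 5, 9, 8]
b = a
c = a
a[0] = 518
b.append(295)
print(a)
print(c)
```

Key concept: multiple aliases.
Step by step:
`a = [1, 5, 9, 8]` → a = [1, 5, 9, 8]
`b = a` → b = [1, 5, 9, 8] (same object as a)
`c = a` → c = [1, 5, 9, 8] (same object as a, b)
`a[0] = 518` → a = [518, 5, 9, 8] (same object as b, c); b = [518, 5, 9, 8] (same object as a, c); c = [518, 5, 9, 8] (same object as a, b)
`b.append(295)` → a = [518, 5, 9, 8, 295] (same object as b, c); b = [518, 5, 9, 8, 295] (same object as a, c); c = [518, 5, 9, 8, 295] (same object as a, b)
`print(a)` → prints [518, 5, 9, 8, 295]
`print(c)` → prints [518, 5, 9, 8, 295]

Answer:
[518, 5, 9, 8, 295]
[518, 5, 9, 8, 295]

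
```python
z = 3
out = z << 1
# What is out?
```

Trace:
`z = 3` → z = 3
`out = z << 1` → out = 6
So out = 6

Answer: 6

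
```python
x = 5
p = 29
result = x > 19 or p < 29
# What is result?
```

Trace:
`x = 5` → x = 5
`p = 29` → p = 29
`result = x > 19 or p < 29` → result = False
So result = False

Answer: False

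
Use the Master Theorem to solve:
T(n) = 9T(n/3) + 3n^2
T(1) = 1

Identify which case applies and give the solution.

a=9, b=3, f(n)=3n^2. log_3(9) = 2. Since c=2 = 2, Case 2 applies: T(n) = Θ(n^log_b(a) · log n) = O(n^2 log n).

Answer: O(n^2 log n) - Case 2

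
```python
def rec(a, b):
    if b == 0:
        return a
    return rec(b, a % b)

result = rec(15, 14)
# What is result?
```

rec(15, 14) -> rec(14, 1) -> rec(1, 0) -> 1

Answer: 1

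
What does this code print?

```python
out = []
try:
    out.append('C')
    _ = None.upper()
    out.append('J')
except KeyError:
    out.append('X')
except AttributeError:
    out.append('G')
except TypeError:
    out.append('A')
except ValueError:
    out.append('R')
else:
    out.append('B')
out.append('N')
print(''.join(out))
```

Execution trace: 'C' (try body) → 'G' (except AttributeError) → 'N' (after the try/except). Output: CGN

Answer: CGN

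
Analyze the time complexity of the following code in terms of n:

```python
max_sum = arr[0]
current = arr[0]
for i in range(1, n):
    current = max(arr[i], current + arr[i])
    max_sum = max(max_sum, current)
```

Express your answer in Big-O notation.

This is Kadane's algorithm for maximum subarray. Time complexity: O(n).

Answer: O(n)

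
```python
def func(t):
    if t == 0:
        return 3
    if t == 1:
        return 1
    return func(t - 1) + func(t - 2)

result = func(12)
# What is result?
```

Build up from base cases: func(0)=3, func(1)=1, func(2)=4, func(3)=5, func(4)=9, func(5)=14, func(6)=23, ..., func(12)=411

Answer: 411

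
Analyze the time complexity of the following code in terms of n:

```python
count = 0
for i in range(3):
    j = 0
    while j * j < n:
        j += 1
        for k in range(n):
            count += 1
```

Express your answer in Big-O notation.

Each loop level contributes: 1 × √n × n. Multiplying the contributions gives O(n√n).

Answer: O(n√n)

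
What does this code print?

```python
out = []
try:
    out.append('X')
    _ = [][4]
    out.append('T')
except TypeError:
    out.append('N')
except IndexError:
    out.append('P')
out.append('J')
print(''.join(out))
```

Execution trace: 'X' (try body) → 'P' (except IndexError) → 'J' (after the try/except). Output: XPJ

Answer: XPJ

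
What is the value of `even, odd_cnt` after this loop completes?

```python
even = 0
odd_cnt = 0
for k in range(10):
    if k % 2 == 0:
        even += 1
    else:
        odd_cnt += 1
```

Count evens and odds in range(10)
`even, odd_cnt` takes the values: (0, 0) → (1, 0) → (1, 1) → (2, 1) → (2, 2) → (3, 2) → (3, 3) → (4, 3) → (4, 4) → (5, 4) → (5, 5)

Answer: 5, 5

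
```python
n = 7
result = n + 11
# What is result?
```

Trace:
`n = 7` → n = 7
`result = n + 11` → result = 18
So result = 18

Answer: 18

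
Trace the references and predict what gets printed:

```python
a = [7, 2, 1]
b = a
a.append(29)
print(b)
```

Key concept: basic list aliasing.
Step by step:
`a = [7, 2, 1]` → a = [7, 2, 1]
`b = a` → b = [7, 2, 1] (same object as a)
`a.append(29)` → a = [7, 2, 1, 29] (same object as b); b = [7, 2, 1, 29] (same object as a)
`print(b)` → prints [7, 2, 1, 29]

Answer: [7, 2, 1, 29]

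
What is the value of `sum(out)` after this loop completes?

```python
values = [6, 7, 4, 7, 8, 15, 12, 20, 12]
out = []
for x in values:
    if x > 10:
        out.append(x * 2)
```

Sum of doubled values > 10
`out` takes the values: [] → [30] → [30, 24] → [30, 24, 40] → [30, 24, 40, 24]
So `sum(out)` = 118

Answer: 118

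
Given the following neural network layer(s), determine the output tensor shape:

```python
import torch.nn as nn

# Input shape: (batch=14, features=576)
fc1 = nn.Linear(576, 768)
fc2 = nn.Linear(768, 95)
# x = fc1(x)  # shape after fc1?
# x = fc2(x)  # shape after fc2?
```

Input: (14, 576) -> after fc1: (14, 768) -> Output: (14, 95)

Answer: (14, 95)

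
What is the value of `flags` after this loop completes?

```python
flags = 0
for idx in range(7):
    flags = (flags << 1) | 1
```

Build 7 consecutive 1-bits: 0b1111111
`flags` takes the values: 0 → 1 → 3 → 7 → 15 → 31 → 63 → 127

Answer: 127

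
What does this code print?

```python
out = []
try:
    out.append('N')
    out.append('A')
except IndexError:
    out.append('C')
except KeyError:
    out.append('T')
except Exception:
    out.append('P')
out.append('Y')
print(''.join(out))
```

Execution trace: 'N' (try body) → 'A' (try body, no exception) → 'Y' (after the try/except). Output: NAY

Answer: NAY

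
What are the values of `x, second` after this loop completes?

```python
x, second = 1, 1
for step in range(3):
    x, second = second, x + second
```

Fibonacci: after 3 iterations
`x, second` takes the values: (1, 1) → (1, 2) → (2, 3) → (3, 5)

Answer: 3, 5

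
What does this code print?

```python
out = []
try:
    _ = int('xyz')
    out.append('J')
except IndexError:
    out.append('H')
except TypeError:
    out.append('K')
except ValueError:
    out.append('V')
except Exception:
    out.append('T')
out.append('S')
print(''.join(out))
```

Execution trace: 'V' (except ValueError) → 'S' (after the try/except). Output: VS

Answer: VS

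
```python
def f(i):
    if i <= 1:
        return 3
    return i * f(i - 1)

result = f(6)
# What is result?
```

f(6) = 6 * 5 * 4 * 3 * 2 * 3 = 2160

Answer: 2160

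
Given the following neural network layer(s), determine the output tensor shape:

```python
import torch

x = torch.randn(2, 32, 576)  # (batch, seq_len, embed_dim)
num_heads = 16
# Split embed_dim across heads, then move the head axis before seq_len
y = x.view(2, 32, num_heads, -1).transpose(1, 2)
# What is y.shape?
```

Input: (2, 32, 576) -> head_dim = 576 // 16 = 36; after view: (2, 32, 16, 36) -> after transpose(1, 2): (2, 16, 32, 36) -> Output: (2, 16, 32, 36)

Answer: (2, 16, 32, 36)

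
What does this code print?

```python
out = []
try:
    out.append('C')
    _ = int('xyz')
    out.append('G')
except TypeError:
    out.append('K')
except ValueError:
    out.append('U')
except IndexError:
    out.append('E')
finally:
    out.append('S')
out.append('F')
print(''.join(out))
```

Execution trace: 'C' (try body) → 'U' (except ValueError) → 'S' (finally) → 'F' (after the try/except). Output: CUSF

Answer: CUSF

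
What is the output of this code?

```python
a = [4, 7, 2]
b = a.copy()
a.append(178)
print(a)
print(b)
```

Key concept: list.copy() creates independent copy.
Step by step:
`a = [4, 7, 2]` → a = [4, 7, 2]
`b = a.copy()` → b = [4, 7, 2]
`a.append(178)` → a = [4, 7, 2, 178]
`print(a)` → prints [4, 7, 2, 178]
`print(b)` → prints [4, 7, 2]

Answer:
[4, 7, 2, 178]
[4, 7, 2]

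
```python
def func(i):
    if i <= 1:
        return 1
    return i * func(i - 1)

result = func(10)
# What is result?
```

func(10) = 10 * 9 * 8 * 7 * 6 * 5 * 4 * 3 * 2 * 1 = 3628800

Answer: 3628800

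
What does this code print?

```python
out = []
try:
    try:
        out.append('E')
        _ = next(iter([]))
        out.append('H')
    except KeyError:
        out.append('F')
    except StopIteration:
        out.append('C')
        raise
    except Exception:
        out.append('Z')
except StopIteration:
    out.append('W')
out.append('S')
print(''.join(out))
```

Execution trace: 'E' (try body) → 'C' (except StopIteration) → 'W' (outer except StopIteration) → 'S' (after the try/except). Output: ECWS

Answer: ECWS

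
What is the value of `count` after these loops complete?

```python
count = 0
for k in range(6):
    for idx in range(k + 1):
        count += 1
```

Triangle: 1 + 2 + ... + 6
`count` takes the values: 0 → 1 → 2 → 3 → 4 → 5 → 6 → 7 → 8 → 9 → 10 → 11 → 12 → 13 → 14 → 15 → 16 → 17 → 18 → 19 → 20 → 21

Answer: 21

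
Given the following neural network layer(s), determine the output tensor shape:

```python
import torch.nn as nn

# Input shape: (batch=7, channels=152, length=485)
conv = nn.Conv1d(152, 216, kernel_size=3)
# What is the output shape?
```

Input: (7, 152, 485) -> Output: (7, 216, 483)

Answer: (7, 216, 483)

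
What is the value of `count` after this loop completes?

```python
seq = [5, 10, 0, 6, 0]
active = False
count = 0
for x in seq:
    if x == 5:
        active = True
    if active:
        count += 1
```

Count elements after first 5 in [5, 10, 0, 6, 0]
`count` takes the values: 0 → 1 → 2 → 3 → 4 → 5

Answer: 5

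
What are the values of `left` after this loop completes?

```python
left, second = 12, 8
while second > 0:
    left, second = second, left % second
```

GCD of 12 and 8
`left` takes the values: 12 → 8 → 4

Answer: 4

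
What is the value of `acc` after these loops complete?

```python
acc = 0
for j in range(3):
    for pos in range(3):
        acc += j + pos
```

Sum of all j+pos for j,pos in 3x3
`acc` takes the values: 0 → 1 → 3 → 4 → 6 → 9 → 11 → 14 → 18

Answer: 18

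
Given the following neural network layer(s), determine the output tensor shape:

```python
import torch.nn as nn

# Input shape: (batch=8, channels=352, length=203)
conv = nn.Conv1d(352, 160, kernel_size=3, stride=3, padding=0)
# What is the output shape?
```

Input: (8, 352, 203) -> Output: (8, 160, 67)

Answer: (8, 160, 67)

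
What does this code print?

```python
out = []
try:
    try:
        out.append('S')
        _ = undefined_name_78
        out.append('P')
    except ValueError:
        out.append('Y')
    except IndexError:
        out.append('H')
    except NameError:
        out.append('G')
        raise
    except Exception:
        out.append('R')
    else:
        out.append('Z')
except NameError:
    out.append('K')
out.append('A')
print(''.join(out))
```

Execution trace: 'S' (try body) → 'G' (except NameError) → 'K' (outer except NameError) → 'A' (after the try/except). Output: SGKA

Answer: SGKA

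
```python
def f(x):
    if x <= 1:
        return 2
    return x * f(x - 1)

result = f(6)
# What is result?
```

f(6) = 6 * 5 * 4 * 3 * 2 * 2 = 1440

Answer: 1440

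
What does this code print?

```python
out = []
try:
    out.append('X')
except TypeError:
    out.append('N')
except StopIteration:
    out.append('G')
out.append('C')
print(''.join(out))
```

Execution trace: 'X' (try body, no exception) → 'C' (after the try/except). Output: XC

Answer: XC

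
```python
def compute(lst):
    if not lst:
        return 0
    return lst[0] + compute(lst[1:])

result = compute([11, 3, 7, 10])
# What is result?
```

11 + 3 + 7 + 10 + 0 = 31

Answer: 31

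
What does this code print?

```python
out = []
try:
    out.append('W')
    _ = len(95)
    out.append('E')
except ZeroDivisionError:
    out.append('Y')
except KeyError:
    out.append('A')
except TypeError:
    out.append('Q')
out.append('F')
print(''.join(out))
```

Execution trace: 'W' (try body) → 'Q' (except TypeError) → 'F' (after the try/except). Output: WQF

Answer: WQF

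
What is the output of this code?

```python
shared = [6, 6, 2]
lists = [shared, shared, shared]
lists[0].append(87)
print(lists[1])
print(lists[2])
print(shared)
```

Key concept: list of same reference.
Step by step:
`shared = [6, 6, 2]` → shared = [6, 6, 2]
`lists = [shared, shared, shared]` → lists = [[6, 6, 2], [6, 6, 2], [6, 6, 2]]
`lists[0].append(87)` → shared = [6, 6, 2, 87]; lists = [[6, 6, 2, 87], [6, 6, 2, 87], [6, 6, 2, 87]]
`print(lists[1])` → prints [6, 6, 2, 87]
`print(lists[2])` → prints [6, 6, 2, 87]
`print(shared)` → prints [6, 6, 2, 87]

Answer:
[6, 6, 2, 87]
[6, 6, 2, 87]
[6, 6, 2, 87]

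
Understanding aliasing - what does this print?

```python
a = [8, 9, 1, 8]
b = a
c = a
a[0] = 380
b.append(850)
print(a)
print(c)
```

Key concept: multiple aliases.
Step by step:
`a = [8, 9, 1, 8]` → a = [8, 9, 1, 8]
`b = a` → b = [8, 9, 1, 8] (same object as a)
`c = a` → c = [8, 9, 1, 8] (same object as a, b)
`a[0] = 380` → a = [380, 9, 1, 8] (same object as b, c); b = [380, 9, 1, 8] (same object as a, c); c = [380, 9, 1, 8] (same object as a, b)
`b.append(850)` → a = [380, 9, 1, 8, 850] (same object as b, c); b = [380, 9, 1, 8, 850] (same object as a, c); c = [380, 9, 1, 8, 850] (same object as a, b)
`print(a)` → prints [380, 9, 1, 8, 850]
`print(c)` → prints [380, 9, 1, 8, 850]

Answer:
[380, 9, 1, 8, 850]
[380, 9, 1, 8, 850]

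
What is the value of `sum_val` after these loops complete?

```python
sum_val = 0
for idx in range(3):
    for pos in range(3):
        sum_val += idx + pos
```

Sum of all idx+pos for idx,pos in 3x3
`sum_val` takes the values: 0 → 1 → 3 → 4 → 6 → 9 → 11 → 14 → 18

Answer: 18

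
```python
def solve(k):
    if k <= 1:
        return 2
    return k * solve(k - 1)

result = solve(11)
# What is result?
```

solve(11) = 11 * 10 * 9 * 8 * 7 * 6 * 5 * 4 * 3 * 2 * 2 = 79833600

Answer: 79833600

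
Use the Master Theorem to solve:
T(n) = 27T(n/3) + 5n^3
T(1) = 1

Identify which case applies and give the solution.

a=27, b=3, f(n)=5n^3. log_3(27) = 3. Since c=3 = 3, Case 2 applies: T(n) = Θ(n^log_b(a) · log n) = O(n^3 log n).

Answer: O(n^3 log n) - Case 2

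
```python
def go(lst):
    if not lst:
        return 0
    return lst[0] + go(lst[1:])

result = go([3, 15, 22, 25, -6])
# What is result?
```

3 + 15 + 22 + 25 + (-6) + 0 = 59

Answer: 59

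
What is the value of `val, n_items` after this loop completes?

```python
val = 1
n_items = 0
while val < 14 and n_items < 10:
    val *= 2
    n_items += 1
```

Double until >= 14 or 10 iterations
`val, n_items` takes the values: (1, 0) → (2, 0) → (2, 1) → (4, 1) → (4, 2) → (8, 2) → (8, 3) → (16, 3) → (16, 4)

Answer: 16, 4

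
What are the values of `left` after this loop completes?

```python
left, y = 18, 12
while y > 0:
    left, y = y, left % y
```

GCD of 18 and 12
`left` takes the values: 18 → 12 → 6

Answer: 6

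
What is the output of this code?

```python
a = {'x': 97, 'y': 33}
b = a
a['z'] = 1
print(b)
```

Key concept: dict aliasing.
Step by step:
`a = {'x': 97, 'y': 33}` → a = {'x': 97, 'y': 33}
`b = a` → b = {'x': 97, 'y': 33} (same object as a)
`a['z'] = 1` → a = {'x': 97, 'y': 33, 'z': 1} (same object as b); b = {'x': 97, 'y': 33, 'z': 1} (same object as a)
`print(b)` → prints {'x': 97, 'y': 33, 'z': 1}

Answer: {'x': 97, 'y': 33, 'z': 1}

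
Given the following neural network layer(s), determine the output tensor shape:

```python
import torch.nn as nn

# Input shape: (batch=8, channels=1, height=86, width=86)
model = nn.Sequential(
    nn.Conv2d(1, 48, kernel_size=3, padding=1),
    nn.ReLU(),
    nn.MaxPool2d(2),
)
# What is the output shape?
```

Input: (8, 1, 86, 86) -> after Conv2d: (8, 48, 86, 86) -> after ReLU: (8, 48, 86, 86) -> Output: (8, 48, 43, 43)

Answer: (8, 48, 43, 43)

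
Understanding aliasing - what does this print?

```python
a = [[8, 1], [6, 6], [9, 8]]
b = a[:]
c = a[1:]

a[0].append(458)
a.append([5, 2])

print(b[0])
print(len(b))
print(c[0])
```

Key concept: slice with nested mutation.
Step by step:
`a = [[8, 1], [6, 6], [9, 8]]` → a = [[8, 1], [6, 6], [9, 8]]
`b = a[:]` → b = [[8, 1], [6, 6], [9, 8]]
`c = a[1:]` → c = [[6, 6], [9, 8]]
`a[0].append(458)` → a = [[8, 1, 458], [6, 6], [9, 8]]; b = [[8, 1, 458], [6, 6], [9, 8]]
`a.append([5, 2])` → a = [[8, 1, 458], [6, 6], [9, 8], [5, 2]]
`print(b[0])` → prints [8, 1, 458]
`print(len(b))` → prints 3
`print(c[0])` → prints [6, 6]

Answer:
[8, 1, 458]
3
[6, 6]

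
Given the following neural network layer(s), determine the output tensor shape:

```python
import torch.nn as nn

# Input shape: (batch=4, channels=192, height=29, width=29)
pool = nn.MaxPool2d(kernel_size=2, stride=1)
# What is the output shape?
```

Input: (4, 192, 29, 29) -> Output: (4, 192, 28, 28)

Answer: (4, 192, 28, 28)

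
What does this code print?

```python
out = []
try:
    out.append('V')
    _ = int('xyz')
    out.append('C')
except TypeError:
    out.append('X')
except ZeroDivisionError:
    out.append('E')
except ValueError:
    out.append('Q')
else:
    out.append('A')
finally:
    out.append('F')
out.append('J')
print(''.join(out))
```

Execution trace: 'V' (try body) → 'Q' (except ValueError) → 'F' (finally) → 'J' (after the try/except). Output: VQFJ

Answer: VQFJ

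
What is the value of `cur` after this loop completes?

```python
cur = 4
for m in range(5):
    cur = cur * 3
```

Multiply by 3, 5 times: 4 * 3^5 = 972
`cur` takes the values: 4 → 12 → 36 → 108 → 324 → 972

Answer: 972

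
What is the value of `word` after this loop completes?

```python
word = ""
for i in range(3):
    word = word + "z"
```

Repeat 'z' 3 times
`word` takes the values: "" → "z" → "zz" → "zzz"

Answer: "zzz"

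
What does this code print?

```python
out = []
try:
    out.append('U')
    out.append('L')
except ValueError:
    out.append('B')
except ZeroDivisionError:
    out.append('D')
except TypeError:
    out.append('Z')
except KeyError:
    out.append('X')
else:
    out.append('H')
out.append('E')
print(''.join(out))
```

Execution trace: 'U' (try body) → 'L' (try body, no exception) → 'H' (else) → 'E' (after the try/except). Output: ULHE

Answer: ULHE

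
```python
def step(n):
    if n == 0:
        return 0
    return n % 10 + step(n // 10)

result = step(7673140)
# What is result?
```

Sum of digits of 7673140: 0 + 4 + 1 + 3 + 7 + 6 + 7 = 28

Answer: 28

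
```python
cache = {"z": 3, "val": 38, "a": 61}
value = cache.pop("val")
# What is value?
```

Trace:
`cache = {"z": 3, "val": 38, "a": 61}` → cache = {'z': 3, 'val': 38, 'a': 61}
`value = cache.pop("val")` → cache = {'z': 3, 'a': 61}; value = 38
So value = 38

Answer: 38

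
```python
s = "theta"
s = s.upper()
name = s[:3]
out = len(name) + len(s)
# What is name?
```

Trace:
`s = "theta"` → s = 'theta'
`s = s.upper()` → s = 'THETA'
`name = s[:3]` → name = 'THE'
`out = len(name) + len(s)` → out = 8
So name = 'THE'

Answer: 'THE'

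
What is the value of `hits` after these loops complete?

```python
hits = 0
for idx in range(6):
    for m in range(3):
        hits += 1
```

6 * 3 = 18
`hits` takes the values: 0 → 1 → 2 → 3 → 4 → 5 → 6 → 7 → 8 → 9 → 10 → 11 → 12 → 13 → 14 → 15 → 16 → 17 → 18

Answer: 18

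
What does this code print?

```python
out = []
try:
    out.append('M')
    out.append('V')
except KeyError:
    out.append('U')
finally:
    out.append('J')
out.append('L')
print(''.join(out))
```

Execution trace: 'M' (try body) → 'V' (try body, no exception) → 'J' (finally) → 'L' (after the try/except). Output: MVJL

Answer: MVJL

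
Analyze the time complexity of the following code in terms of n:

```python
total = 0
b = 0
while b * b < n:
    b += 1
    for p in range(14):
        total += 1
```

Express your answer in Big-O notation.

Each loop level contributes: √n × 1. Multiplying the contributions gives O(√n).

Answer: O(√n)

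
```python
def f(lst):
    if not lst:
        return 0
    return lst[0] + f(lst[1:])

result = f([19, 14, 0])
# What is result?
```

19 + 14 + 0 + 0 = 33

Answer: 33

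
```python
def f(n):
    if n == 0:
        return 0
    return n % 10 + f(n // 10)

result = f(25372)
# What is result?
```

Sum of digits of 25372: 2 + 7 + 3 + 5 + 2 = 19

Answer: 19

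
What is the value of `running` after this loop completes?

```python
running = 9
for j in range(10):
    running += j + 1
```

Start at 9, add 1 to 10 = 64
`running` takes the values: 9 → 10 → 12 → 15 → 19 → 24 → 30 → 37 → 45 → 54 → 64

Answer: 64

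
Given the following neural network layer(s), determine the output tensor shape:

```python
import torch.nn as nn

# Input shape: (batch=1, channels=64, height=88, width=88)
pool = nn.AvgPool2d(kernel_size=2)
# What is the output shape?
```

Input: (1, 64, 88, 88) -> Output: (1, 64, 44, 44)

Answer: (1, 64, 44, 44)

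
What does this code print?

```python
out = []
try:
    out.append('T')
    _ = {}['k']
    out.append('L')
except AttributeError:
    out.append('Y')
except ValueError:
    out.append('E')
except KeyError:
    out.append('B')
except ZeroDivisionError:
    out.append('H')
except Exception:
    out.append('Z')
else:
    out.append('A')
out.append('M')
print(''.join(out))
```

Execution trace: 'T' (try body) → 'B' (except KeyError) → 'M' (after the try/except). Output: TBM

Answer: TBM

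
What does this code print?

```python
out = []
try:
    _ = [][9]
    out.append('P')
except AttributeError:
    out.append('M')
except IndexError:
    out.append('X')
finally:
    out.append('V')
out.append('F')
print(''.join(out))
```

Execution trace: 'X' (except IndexError) → 'V' (finally) → 'F' (after the try/except). Output: XVF

Answer: XVF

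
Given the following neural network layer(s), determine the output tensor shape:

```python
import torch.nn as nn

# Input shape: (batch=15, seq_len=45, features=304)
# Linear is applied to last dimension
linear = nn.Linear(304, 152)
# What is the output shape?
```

Input: (15, 45, 304) -> Output: (15, 45, 152)

Answer: (15, 45, 152)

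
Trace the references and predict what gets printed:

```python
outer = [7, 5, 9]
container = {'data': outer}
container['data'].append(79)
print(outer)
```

Key concept: dict holds reference to list.
Step by step:
`outer = [7, 5, 9]` → outer = [7, 5, 9]
`container = {'data': outer}` → container = {'data': [7, 5, 9]}
`container['data'].append(79)` → outer = [7, 5, 9, 79]; container = {'data': [7, 5, 9, 79]}
`print(outer)` → prints [7, 5, 9, 79]

Answer: [7, 5, 9, 79]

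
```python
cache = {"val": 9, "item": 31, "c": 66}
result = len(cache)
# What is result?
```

Trace:
`cache = {"val": 9, "item": 31, "c": 66}` → cache = {'val': 9, 'item': 31, 'c': 66}
`result = len(cache)` → result = 3
So result = 3

Answer: 3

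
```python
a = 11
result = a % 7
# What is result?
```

Trace:
`a = 11` → a = 11
`result = a % 7` → result = 4
So result = 4

Answer: 4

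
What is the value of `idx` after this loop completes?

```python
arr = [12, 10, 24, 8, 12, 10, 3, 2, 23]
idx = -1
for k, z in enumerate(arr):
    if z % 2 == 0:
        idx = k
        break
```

First even number index in [12, 10, 24, 8, 12, 10, 3, 2, 23]
`idx` takes the values: -1 → 0

Answer: 0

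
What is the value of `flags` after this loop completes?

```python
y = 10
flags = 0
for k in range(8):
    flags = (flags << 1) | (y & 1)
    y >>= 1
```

Reverse lowest 8 bits of 10
`flags` takes the values: 0 → 1 → 2 → 5 → 10 → 20 → 40 → 80

Answer: 80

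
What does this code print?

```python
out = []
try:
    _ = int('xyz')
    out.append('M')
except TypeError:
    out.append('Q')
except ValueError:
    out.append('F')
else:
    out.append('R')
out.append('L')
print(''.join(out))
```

Execution trace: 'F' (except ValueError) → 'L' (after the try/except). Output: FL

Answer: FL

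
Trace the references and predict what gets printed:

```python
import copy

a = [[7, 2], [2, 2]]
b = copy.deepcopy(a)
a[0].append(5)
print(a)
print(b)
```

Key concept: deep copy is fully independent.
Step by step:
`a = [[7, 2], [2, 2]]` → a = [[7, 2], [2, 2]]
`b = copy.deepcopy(a)` → b = [[7, 2], [2, 2]]
`a[0].append(5)` → a = [[7, 2, 5], [2, 2]]
`print(a)` → prints [[7, 2, 5], [2, 2]]
`print(b)` → prints [[7, 2], [2, 2]]

Answer:
[[7, 2, 5], [2, 2]]
[[7, 2], [2, 2]]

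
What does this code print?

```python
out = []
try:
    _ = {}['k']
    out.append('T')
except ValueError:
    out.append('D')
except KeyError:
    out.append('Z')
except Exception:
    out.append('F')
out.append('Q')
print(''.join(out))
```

Execution trace: 'Z' (except KeyError) → 'Q' (after the try/except). Output: ZQ

Answer: ZQ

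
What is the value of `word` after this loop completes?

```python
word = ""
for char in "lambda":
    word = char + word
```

Reverse 'lambda'
`word` takes the values: "" → "l" → "al" → "mal" → "bmal" → "dbmal" → "adbmal"

Answer: "adbmal"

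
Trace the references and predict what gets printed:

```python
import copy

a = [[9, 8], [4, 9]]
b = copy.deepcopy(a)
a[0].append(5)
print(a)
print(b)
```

Key concept: deep copy is fully independent.
Step by step:
`a = [[9, 8], [4, 9]]` → a = [[9, 8], [4, 9]]
`b = copy.deepcopy(a)` → b = [[9, 8], [4, 9]]
`a[0].append(5)` → a = [[9, 8, 5], [4, 9]]
`print(a)` → prints [[9, 8, 5], [4, 9]]
`print(b)` → prints [[9, 8], [4, 9]]

Answer:
[[9, 8, 5], [4, 9]]
[[9, 8], [4, 9]]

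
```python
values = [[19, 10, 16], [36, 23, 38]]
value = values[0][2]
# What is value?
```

Trace:
`values = [[19, 10, 16], [36, 23, 38]]` → values = [[19, 10, 16], [36, 23, 38]]
`value = values[0][2]` → value = 16
So value = 16

Answer: 16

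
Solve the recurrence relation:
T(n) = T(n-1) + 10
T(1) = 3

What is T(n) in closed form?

Unrolling: T(n) = T(1) + 10·(n-1) = 3 + 10(n-1) = 10n - 7.

Answer: T(n) = 10n - 7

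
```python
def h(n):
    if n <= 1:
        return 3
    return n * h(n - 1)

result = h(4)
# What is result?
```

h(4) = 4 * 3 * 2 * 3 = 72

Answer: 72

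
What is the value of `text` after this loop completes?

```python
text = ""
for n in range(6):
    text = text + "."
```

Repeat '.' 6 times
`text` takes the values: "" → "." → ".." → "..." → "...." → "....." → "......"

Answer: "......"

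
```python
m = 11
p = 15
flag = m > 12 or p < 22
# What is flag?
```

Trace:
`m = 11` → m = 11
`p = 15` → p = 15
`flag = m > 12 or p < 22` → flag = True
So flag = True

Answer: True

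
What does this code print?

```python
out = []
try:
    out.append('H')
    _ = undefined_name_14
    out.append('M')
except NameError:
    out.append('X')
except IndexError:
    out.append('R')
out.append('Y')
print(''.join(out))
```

Execution trace: 'H' (try body) → 'X' (except NameError) → 'Y' (after the try/except). Output: HXY

Answer: HXY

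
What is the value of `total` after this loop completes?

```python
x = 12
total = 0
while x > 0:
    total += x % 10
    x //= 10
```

Sum digits of 12
`total` takes the values: 0 → 2 → 3

Answer: 3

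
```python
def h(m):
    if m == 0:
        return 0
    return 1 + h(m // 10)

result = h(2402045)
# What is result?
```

Count of digits of 2402045: 7

Answer: 7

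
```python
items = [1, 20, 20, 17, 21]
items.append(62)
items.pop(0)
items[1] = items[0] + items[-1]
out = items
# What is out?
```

Trace:
`items = [1, 20, 20, 17, 21]` → items = [1, 20, 20, 17, 21]
`items.append(62)` → items = [1, 20, 20, 17, 21, 62]
`items.pop(0)` → items = [20, 20, 17, 21, 62]
`items[1] = items[0] + items[-1]` → items = [20, 82, 17, 21, 62]
`out = items` → out = [20, 82, 17, 21, 62]
So out = [20, 82, 17, 21, 62]

Answer: [20, 82, 17, 21, 62]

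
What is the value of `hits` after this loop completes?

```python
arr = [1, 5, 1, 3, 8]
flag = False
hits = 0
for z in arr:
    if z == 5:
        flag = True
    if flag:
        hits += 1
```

Count elements after first 5 in [1, 5, 1, 3, 8]
`hits` takes the values: 0 → 1 → 2 → 3 → 4

Answer: 4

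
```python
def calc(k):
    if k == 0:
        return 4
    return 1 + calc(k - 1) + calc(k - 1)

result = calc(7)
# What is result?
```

calc(k) = 1 + 2·calc(k-1), calc(0)=4. Closed form: (4+1)·2^7 - 1 = 639.

Answer: 639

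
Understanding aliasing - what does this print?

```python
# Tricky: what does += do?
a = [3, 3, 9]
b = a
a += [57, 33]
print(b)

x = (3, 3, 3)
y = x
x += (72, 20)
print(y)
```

Key concept: += behavior differs for mutable vs immutable.
Step by step:
`a = [3, 3, 9]` → a = [3, 3, 9]
`b = a` → b = [3, 3, 9] (same object as a)
`a += [57, 33]` → a = [3, 3, 9, 57, 33] (same object as b); b = [3, 3, 9, 57, 33] (same object as a)
`print(b)` → prints [3, 3, 9, 57, 33]
`x = (3, 3, 3)` → x = (3, 3, 3)
`y = x` → y = (3, 3, 3)
`x += (72, 20)` → x = (3, 3, 3, 72, 20)
`print(y)` → prints (3, 3, 3)

Answer:
[3, 3, 9, 57, 33]
(3, 3, 3)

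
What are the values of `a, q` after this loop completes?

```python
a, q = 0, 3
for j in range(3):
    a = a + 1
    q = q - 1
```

a goes 0→3, q goes 3→0
`a, q` takes the values: (0, 3) → (1, 3) → (1, 2) → (2, 2) → (2, 1) → (3, 1) → (3, 0)

Answer: 3, 0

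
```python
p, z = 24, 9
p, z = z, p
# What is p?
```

Trace:
`p, z = 24, 9` → p = 24; z = 9
`p, z = z, p` → p = 9; z = 24
So p = 9

Answer: 9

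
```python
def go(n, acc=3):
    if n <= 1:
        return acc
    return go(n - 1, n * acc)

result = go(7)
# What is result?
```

Accumulator trace (n, acc): (7, 3) -> (6, 21) -> (5, 126) -> (4, 630) -> (3, 2520) -> (2, 7560) -> (1, 15120) -> return 15120

Answer: 15120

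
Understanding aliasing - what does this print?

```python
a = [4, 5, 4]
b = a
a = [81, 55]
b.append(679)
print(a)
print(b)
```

Key concept: rebinding vs mutation: a is rebound to a new list, b still points at the original.
Step by step:
`a = [4, 5, 4]` → a = [4, 5, 4]
`b = a` → b = [4, 5, 4] (same object as a)
`a = [81, 55]` → a = [81, 55]
`b.append(679)` → b = [4, 5, 4, 679]
`print(a)` → prints [81, 55]
`print(b)` → prints [4, 5, 4, 679]

Answer:
[81, 55]
[4, 5, 4, 679]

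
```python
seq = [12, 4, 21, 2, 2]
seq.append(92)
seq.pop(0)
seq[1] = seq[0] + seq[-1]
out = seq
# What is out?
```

Trace:
`seq = [12, 4, 21, 2, 2]` → seq = [12, 4, 21, 2, 2]
`seq.append(92)` → seq = [12, 4, 21, 2, 2, 92]
`seq.pop(0)` → seq = [4, 21, 2, 2, 92]
`seq[1] = seq[0] + seq[-1]` → seq = [4, 96, 2, 2, 92]
`out = seq` → out = [4, 96, 2, 2, 92]
So out = [4, 96, 2, 2, 92]

Answer: [4, 96, 2, 2, 92]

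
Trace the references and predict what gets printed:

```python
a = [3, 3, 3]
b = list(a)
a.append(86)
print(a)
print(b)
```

Key concept: list() constructor creates copy.
Step by step:
`a = [3, 3, 3]` → a = [3, 3, 3]
`b = list(a)` → b = [3, 3, 3]
`a.append(86)` → a = [3, 3, 3, 86]
`print(a)` → prints [3, 3, 3, 86]
`print(b)` → prints [3, 3, 3]

Answer:
[3, 3, 3, 86]
[3, 3, 3]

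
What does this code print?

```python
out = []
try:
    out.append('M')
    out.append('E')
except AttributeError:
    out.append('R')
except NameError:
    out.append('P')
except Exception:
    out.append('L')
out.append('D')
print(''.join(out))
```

Execution trace: 'M' (try body) → 'E' (try body, no exception) → 'D' (after the try/except). Output: MED

Answer: MED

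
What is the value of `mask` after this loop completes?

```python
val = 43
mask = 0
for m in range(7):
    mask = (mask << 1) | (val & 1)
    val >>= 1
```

Reverse lowest 7 bits of 43
`mask` takes the values: 0 → 1 → 3 → 6 → 13 → 26 → 53 → 106

Answer: 106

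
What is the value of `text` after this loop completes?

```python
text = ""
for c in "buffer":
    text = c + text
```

Reverse 'buffer'
`text` takes the values: "" → "b" → "ub" → "fub" → "ffub" → "effub" → "reffub"

Answer: "reffub"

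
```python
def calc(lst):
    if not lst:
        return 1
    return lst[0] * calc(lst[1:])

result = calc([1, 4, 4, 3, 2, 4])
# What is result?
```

Product over [1, 4, 4, 3, 2, 4] = 1 * 4 * 4 * 3 * 2 * 4 = 384

Answer: 384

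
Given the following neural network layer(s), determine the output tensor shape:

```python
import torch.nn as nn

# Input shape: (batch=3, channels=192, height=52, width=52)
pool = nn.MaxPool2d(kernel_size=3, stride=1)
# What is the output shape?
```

Input: (3, 192, 52, 52) -> Output: (3, 192, 50, 50)

Answer: (3, 192, 50, 50)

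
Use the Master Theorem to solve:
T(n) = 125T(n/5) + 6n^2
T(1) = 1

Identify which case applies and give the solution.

a=125, b=5, f(n)=6n^2. log_5(125) = 3. Since c=2 < 3, Case 1 applies: T(n) = Θ(n^log_b(a)) = O(n^3).

Answer: O(n^3) - Case 1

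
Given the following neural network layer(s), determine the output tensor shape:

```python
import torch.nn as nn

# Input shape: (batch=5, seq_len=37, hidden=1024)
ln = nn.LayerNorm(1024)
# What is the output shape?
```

Input: (5, 37, 1024) -> Output: (5, 37, 1024)

Answer: (5, 37, 1024)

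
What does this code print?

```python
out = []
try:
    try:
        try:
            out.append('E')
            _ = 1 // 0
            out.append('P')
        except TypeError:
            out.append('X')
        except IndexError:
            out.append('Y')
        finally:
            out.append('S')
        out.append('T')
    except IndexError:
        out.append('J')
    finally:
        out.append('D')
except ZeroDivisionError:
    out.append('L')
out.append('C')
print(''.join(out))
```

Execution trace: 'E' (inner try body) → 'S' (inner finally) → 'D' (finally) → 'L' (outer except ZeroDivisionError) → 'C' (after the try/except). Output: ESDLC

Answer: ESDLC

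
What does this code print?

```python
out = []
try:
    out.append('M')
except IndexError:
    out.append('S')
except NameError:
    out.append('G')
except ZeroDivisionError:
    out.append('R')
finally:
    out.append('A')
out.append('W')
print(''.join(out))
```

Execution trace: 'M' (try body, no exception) → 'A' (finally) → 'W' (after the try/except). Output: MAW

Answer: MAW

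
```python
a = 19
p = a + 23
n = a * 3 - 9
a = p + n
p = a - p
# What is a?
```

Trace:
`a = 19` → a = 19
`p = a + 23` → p = 42
`n = a * 3 - 9` → n = 48
`a = p + n` → a = 90
`p = a - p` → p = 48
So a = 90

Answer: 90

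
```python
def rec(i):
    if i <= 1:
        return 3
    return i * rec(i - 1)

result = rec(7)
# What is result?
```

rec(7) = 7 * 6 * 5 * 4 * 3 * 2 * 3 = 15120

Answer: 15120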